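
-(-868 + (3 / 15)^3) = 108499 / 125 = 867.99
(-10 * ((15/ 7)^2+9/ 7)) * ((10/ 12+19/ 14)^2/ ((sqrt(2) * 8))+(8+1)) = -553.91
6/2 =3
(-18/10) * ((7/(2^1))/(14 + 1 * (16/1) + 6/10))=-7/34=-0.21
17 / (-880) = -17 / 880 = -0.02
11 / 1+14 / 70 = 56 / 5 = 11.20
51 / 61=0.84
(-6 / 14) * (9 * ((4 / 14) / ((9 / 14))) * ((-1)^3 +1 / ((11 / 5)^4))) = 168192 / 102487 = 1.64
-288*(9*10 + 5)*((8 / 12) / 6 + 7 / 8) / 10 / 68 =-1349 / 34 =-39.68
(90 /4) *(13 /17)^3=98865 /9826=10.06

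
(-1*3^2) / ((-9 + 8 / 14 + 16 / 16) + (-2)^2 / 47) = 2961 / 2416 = 1.23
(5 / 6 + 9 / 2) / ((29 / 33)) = 176 / 29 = 6.07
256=256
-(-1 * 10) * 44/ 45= 88/ 9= 9.78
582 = 582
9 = 9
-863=-863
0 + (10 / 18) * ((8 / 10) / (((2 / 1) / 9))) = 2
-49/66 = -0.74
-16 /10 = -8 /5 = -1.60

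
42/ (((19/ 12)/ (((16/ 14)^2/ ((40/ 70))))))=1152/ 19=60.63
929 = 929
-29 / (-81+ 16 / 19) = 551 / 1523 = 0.36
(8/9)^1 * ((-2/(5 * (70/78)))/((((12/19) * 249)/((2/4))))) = -494/392175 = -0.00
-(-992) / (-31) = -32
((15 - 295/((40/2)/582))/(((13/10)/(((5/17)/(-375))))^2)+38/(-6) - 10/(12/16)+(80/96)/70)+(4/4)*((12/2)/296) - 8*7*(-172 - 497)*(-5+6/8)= -50359447326028/316245475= -159241.64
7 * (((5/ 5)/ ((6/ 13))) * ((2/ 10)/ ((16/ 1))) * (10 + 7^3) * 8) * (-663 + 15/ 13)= -1771707/ 5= -354341.40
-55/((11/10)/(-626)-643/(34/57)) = 5853100/114717817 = 0.05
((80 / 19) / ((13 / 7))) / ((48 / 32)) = 1120 / 741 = 1.51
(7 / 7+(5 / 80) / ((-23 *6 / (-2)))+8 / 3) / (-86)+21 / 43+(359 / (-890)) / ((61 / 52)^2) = 23990925163 / 157212547680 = 0.15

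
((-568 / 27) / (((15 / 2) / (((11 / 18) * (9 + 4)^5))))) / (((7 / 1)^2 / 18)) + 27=-4639141513 / 19845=-233768.78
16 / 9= 1.78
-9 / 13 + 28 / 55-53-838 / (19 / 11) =-7313364 / 13585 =-538.34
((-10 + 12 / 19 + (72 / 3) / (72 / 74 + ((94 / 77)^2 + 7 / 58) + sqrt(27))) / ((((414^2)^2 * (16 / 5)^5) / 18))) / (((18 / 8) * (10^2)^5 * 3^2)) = -388198461394060627 / 3466093365069777096497737873175347200000 + 40472715541489 * sqrt(3) / 1266846990157082272111746298675200000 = -0.00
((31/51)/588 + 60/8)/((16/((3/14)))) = 224941/2239104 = 0.10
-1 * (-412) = 412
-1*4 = -4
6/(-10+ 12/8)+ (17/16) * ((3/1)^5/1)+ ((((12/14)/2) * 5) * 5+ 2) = 514453/1904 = 270.20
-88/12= -22/3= -7.33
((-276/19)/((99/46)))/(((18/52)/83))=-9132656/5643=-1618.40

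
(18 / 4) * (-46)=-207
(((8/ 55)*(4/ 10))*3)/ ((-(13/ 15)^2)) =-432/ 1859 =-0.23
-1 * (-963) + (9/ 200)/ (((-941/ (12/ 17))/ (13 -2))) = 770255253/ 799850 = 963.00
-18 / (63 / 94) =-26.86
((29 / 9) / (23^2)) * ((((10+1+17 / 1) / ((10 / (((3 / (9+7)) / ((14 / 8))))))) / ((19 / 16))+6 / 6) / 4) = 0.00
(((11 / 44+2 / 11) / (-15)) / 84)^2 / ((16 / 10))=0.00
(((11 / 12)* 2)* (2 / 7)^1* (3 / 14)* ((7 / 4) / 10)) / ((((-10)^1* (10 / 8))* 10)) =-11 / 70000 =-0.00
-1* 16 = -16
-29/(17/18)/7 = -522/119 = -4.39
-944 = -944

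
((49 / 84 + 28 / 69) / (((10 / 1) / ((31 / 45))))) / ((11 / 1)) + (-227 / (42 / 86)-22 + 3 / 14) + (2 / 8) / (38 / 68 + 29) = -103925146631 / 213582600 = -486.58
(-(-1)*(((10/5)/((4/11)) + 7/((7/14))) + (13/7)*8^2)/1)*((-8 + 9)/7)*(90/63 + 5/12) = 300235/8232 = 36.47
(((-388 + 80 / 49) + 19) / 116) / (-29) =18001 / 164836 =0.11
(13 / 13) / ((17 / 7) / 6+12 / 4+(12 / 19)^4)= 5473482 / 19506815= 0.28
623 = 623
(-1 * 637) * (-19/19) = 637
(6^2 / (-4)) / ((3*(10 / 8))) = -12 / 5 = -2.40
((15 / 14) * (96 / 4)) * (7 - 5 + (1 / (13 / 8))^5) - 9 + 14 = 152558975 / 2599051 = 58.70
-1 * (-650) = 650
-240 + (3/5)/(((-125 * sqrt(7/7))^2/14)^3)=-4577636718741768/19073486328125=-240.00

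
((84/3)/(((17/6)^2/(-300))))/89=-11.76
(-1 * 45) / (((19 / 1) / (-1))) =45 / 19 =2.37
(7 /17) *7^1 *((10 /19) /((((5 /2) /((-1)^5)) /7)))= -1372 /323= -4.25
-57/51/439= -19/7463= -0.00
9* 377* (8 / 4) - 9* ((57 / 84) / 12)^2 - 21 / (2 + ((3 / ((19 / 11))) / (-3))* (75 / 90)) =14696287243 / 2170112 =6772.13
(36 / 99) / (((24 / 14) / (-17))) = -119 / 33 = -3.61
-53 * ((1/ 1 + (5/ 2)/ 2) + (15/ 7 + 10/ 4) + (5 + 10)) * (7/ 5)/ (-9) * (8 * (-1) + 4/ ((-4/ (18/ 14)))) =-1676.02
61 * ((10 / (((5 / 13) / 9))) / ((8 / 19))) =135603 / 4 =33900.75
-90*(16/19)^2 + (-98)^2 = 3444004/361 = 9540.18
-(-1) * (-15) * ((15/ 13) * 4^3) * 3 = -43200/ 13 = -3323.08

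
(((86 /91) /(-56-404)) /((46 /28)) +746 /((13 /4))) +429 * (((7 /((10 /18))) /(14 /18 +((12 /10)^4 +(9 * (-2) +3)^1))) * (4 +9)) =-13052003409843 /2349733360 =-5554.67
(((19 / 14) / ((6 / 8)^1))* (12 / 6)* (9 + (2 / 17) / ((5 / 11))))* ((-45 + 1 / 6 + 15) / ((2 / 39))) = -19493.35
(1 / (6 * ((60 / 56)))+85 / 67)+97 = 296749 / 3015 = 98.42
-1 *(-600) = 600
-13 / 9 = -1.44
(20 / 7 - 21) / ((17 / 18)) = -2286 / 119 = -19.21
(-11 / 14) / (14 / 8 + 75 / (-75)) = -22 / 21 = -1.05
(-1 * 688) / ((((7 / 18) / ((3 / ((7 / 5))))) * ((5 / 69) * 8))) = -320436 / 49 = -6539.51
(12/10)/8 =3/20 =0.15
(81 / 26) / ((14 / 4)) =81 / 91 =0.89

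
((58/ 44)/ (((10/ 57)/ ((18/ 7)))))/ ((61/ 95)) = 282663/ 9394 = 30.09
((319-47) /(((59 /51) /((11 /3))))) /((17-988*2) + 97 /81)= -2059992 /4678169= -0.44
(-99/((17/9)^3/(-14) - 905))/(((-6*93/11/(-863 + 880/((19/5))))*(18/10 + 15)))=56894805/702342068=0.08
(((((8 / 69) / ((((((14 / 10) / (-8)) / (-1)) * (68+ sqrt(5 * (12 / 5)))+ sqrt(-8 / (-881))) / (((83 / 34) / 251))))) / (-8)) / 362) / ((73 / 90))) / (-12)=1828075 / (2593474066 * (40 * sqrt(1762)+ 6167 * sqrt(3)+ 209678))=0.00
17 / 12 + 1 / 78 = 223 / 156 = 1.43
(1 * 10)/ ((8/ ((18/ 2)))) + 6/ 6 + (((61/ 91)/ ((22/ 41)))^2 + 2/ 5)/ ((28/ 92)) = 1311062507/ 70140070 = 18.69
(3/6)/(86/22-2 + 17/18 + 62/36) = 33/302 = 0.11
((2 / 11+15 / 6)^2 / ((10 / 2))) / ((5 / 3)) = 0.86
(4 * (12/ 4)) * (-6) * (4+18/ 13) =-5040/ 13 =-387.69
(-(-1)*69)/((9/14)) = 322/3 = 107.33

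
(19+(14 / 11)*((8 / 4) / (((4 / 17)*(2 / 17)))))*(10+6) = 19528 / 11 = 1775.27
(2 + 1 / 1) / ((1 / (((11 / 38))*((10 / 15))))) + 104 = 104.58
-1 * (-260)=260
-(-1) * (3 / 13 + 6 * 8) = 627 / 13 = 48.23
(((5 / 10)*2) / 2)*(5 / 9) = 5 / 18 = 0.28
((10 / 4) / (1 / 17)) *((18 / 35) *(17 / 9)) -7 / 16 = 4575 / 112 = 40.85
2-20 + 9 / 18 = -35 / 2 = -17.50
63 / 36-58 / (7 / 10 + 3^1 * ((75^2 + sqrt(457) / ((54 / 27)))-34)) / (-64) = 787821075497 / 450169573504-2175 * sqrt(457) / 450169573504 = 1.75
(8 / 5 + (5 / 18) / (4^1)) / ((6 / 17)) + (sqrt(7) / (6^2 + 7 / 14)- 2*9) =-28663 / 2160 + 2*sqrt(7) / 73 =-13.20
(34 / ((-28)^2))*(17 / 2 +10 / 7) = 2363 / 5488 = 0.43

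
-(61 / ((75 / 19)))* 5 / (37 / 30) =-2318 / 37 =-62.65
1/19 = 0.05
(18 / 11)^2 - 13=-1249 / 121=-10.32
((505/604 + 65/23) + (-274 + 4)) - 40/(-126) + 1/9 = -25858079/97244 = -265.91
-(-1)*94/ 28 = 47/ 14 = 3.36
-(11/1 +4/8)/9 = -23/18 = -1.28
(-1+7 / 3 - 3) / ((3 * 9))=-5 / 81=-0.06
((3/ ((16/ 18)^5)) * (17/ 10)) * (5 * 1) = 3011499/ 65536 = 45.95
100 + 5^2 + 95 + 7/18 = 220.39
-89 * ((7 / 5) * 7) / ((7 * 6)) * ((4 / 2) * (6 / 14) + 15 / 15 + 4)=-3649 / 30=-121.63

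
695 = 695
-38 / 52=-19 / 26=-0.73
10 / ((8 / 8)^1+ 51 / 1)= 5 / 26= 0.19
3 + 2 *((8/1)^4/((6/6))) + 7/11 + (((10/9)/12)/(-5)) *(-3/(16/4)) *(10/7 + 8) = 7572889/924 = 8195.77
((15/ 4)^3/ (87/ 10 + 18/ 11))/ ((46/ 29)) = 1794375/ 557888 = 3.22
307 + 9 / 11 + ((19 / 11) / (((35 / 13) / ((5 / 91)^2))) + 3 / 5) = 75638492 / 245245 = 308.42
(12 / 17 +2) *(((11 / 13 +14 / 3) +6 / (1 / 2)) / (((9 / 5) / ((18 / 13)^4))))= 610765920 / 6311981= 96.76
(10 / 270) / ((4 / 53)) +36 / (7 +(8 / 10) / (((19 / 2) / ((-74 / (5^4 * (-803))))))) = 203061165751 / 36044726436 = 5.63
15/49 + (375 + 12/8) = 36927/98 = 376.81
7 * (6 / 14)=3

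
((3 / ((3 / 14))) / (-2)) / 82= -0.09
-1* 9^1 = -9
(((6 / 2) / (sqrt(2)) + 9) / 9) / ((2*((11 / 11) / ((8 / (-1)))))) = -4.94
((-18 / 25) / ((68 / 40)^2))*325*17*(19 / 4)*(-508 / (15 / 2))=7528560 / 17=442856.47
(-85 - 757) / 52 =-421 / 26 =-16.19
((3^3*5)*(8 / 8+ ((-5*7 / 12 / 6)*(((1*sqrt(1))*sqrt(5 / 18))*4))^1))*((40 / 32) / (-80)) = 0.05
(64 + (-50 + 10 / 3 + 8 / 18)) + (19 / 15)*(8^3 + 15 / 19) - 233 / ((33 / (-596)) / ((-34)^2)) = 2408301439 / 495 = 4865255.43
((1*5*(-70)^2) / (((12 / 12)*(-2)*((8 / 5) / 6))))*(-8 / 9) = 122500 / 3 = 40833.33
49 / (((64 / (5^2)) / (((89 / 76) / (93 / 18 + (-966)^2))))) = 327075 / 13616687744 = 0.00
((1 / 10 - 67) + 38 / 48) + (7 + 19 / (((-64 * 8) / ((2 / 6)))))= -151349 / 2560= -59.12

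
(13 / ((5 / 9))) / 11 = 117 / 55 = 2.13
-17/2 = -8.50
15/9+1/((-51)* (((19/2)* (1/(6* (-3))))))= 1.70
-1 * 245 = -245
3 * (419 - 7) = 1236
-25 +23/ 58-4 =-1659/ 58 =-28.60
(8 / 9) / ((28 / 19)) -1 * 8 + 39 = 31.60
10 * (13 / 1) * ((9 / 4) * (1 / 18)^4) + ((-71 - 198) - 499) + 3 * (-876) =-79221823 / 23328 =-3396.00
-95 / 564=-0.17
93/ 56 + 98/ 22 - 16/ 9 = 24047/ 5544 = 4.34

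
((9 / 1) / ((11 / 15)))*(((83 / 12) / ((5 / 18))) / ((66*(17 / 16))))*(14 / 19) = 125496 / 39083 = 3.21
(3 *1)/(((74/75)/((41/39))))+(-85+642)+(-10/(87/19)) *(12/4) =15445581/27898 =553.64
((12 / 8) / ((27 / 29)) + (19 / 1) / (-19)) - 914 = -16441 / 18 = -913.39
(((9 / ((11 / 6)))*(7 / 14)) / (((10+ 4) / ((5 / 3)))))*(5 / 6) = 75 / 308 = 0.24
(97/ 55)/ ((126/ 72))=388/ 385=1.01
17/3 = 5.67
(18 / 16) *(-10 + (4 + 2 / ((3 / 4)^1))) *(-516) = 1935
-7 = -7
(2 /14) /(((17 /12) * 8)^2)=9 /8092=0.00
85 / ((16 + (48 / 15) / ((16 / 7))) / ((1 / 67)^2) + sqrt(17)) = 165980775 / 152523834424-2125 * sqrt(17) / 152523834424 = 0.00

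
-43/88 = -0.49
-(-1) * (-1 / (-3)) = 1 / 3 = 0.33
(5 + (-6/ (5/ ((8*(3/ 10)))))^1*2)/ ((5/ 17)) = -323/ 125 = -2.58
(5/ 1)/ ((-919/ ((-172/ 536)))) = 215/ 123146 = 0.00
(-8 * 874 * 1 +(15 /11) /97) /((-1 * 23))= 7460449 /24541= 304.00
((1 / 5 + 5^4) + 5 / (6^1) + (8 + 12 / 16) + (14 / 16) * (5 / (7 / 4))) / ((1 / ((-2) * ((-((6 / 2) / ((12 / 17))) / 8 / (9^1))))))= 650029 / 8640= 75.23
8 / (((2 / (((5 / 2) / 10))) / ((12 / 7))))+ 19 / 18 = 349 / 126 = 2.77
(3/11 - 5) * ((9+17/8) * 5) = -5785/22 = -262.95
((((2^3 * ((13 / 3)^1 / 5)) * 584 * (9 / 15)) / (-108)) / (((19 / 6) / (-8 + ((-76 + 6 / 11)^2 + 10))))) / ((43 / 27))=-62783592768 / 2471425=-25403.80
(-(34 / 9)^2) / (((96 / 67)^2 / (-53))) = 68758013 / 186624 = 368.43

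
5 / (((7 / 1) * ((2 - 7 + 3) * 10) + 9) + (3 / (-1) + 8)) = -5 / 126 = -0.04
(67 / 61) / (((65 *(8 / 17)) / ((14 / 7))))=1139 / 15860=0.07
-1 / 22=-0.05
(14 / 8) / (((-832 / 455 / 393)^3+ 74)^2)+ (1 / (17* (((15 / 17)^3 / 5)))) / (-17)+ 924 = 923.98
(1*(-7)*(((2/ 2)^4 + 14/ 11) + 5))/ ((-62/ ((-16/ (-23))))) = 4480/ 7843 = 0.57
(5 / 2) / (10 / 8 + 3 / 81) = 270 / 139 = 1.94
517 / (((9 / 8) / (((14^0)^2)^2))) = 4136 / 9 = 459.56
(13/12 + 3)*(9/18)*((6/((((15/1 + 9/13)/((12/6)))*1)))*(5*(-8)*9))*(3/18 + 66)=-1264445/34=-37189.56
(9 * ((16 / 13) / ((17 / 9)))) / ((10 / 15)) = 1944 / 221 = 8.80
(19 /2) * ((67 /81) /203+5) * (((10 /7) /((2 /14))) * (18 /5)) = 3126716 /1827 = 1711.39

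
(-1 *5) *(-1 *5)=25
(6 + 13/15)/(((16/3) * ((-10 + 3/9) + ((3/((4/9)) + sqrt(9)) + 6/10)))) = 309/164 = 1.88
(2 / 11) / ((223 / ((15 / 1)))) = 30 / 2453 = 0.01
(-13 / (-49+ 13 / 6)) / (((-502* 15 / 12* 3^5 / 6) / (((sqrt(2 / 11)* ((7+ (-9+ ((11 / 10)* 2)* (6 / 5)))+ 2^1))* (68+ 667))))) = -10192* sqrt(22) / 5289825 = -0.01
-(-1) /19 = 1 /19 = 0.05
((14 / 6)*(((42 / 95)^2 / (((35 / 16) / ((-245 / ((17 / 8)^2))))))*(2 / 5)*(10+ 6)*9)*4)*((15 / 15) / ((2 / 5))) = -6515.55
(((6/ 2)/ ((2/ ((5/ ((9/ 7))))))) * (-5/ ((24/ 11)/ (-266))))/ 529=256025/ 38088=6.72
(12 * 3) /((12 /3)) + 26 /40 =193 /20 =9.65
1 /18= 0.06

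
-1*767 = -767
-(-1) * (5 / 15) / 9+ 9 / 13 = 256 / 351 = 0.73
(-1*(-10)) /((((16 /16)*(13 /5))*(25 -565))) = -5 /702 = -0.01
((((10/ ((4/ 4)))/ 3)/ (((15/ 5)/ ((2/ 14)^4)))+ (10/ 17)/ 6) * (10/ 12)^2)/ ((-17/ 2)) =-904625/ 112410018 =-0.01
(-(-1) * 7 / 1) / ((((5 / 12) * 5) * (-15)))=-28 / 125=-0.22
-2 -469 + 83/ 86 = -40423/ 86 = -470.03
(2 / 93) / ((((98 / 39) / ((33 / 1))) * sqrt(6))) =143 * sqrt(6) / 3038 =0.12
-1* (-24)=24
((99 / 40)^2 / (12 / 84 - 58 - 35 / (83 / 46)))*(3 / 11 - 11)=30542589 / 35908000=0.85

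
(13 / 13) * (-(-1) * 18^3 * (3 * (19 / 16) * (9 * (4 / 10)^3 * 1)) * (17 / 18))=1412802 / 125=11302.42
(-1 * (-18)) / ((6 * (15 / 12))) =12 / 5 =2.40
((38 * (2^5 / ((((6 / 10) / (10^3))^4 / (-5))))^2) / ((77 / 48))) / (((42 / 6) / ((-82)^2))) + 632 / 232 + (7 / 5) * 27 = 5927878400000000000000000000000006926587668 / 170924985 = 34681169637077926319548890000000000.00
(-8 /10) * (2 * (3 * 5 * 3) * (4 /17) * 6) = -1728 /17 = -101.65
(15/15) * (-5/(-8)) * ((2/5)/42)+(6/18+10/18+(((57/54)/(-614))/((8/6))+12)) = 3989987/309456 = 12.89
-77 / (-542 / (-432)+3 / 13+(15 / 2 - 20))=216216 / 30929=6.99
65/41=1.59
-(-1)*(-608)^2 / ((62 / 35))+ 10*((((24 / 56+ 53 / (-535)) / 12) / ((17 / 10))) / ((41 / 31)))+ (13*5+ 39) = 10136725736066 / 48550929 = 208785.41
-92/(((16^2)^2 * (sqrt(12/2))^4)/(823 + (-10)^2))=-21229/589824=-0.04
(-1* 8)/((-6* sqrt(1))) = 4/3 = 1.33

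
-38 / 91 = -0.42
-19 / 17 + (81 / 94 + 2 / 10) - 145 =-1158997 / 7990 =-145.06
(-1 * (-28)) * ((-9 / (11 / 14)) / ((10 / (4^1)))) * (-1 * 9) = 63504 / 55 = 1154.62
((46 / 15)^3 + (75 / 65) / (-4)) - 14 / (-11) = 57576317 / 1930500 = 29.82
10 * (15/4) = 75/2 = 37.50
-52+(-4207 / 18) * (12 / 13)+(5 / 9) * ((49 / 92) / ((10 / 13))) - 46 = -6745991 / 21528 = -313.36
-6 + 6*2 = 6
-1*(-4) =4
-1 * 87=-87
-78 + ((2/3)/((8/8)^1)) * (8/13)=-3026/39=-77.59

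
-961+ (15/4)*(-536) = -2971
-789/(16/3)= -2367/16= -147.94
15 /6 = 5 /2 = 2.50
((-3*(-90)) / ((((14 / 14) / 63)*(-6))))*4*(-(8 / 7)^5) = 53084160 / 2401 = 22109.19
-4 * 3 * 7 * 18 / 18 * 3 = -252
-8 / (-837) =8 / 837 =0.01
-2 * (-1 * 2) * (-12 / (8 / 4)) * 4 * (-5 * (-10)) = -4800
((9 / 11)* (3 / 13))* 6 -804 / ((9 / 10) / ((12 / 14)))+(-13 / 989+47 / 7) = -107184734 / 141427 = -757.88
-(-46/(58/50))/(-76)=-575/1102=-0.52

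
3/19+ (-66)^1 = -1251/19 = -65.84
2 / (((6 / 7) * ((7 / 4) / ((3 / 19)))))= 4 / 19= 0.21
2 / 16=1 / 8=0.12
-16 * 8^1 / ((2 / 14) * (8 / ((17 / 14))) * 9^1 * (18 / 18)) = -136 / 9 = -15.11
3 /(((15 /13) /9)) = 117 /5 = 23.40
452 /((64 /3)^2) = 0.99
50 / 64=25 / 32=0.78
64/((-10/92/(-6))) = 17664/5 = 3532.80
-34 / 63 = -0.54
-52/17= -3.06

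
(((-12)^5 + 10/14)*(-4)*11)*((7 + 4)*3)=2529121188/7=361303026.86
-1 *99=-99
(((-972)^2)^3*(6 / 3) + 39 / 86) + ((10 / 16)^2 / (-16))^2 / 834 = 63425223272199517465067153659 / 37604032512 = 1686660154119364608.45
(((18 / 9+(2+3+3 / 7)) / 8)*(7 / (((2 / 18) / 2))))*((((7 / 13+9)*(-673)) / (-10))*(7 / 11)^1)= 2628738 / 55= 47795.24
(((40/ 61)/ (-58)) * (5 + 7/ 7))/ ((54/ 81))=-180/ 1769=-0.10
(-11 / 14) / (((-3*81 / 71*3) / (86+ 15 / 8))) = 549043 / 81648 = 6.72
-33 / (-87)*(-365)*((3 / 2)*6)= -36135 / 29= -1246.03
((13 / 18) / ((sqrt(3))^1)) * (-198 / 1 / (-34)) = 143 * sqrt(3) / 102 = 2.43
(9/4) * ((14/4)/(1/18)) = 567/4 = 141.75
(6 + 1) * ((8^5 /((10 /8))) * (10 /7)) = 262144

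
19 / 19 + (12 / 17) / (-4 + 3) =5 / 17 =0.29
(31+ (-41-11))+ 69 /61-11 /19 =-23699 /1159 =-20.45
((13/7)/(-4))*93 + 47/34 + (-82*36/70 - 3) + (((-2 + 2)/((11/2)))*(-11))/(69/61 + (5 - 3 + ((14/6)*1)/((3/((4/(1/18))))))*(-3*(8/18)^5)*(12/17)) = -86.97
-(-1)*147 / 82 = 147 / 82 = 1.79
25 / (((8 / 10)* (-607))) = -125 / 2428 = -0.05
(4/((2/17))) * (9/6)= 51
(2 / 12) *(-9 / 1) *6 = -9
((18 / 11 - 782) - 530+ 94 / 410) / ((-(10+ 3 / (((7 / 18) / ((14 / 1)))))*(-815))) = -2954353 / 216863350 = -0.01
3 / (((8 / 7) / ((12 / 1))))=63 / 2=31.50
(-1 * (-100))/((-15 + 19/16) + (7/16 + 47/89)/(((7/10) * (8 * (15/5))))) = -11961600/1645321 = -7.27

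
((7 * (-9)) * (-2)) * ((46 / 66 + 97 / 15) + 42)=340704 / 55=6194.62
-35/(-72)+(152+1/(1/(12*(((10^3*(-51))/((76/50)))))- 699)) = 58708005058601/385009201368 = 152.48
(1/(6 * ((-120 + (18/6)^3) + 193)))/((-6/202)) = -101/1800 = -0.06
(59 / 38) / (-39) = -59 / 1482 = -0.04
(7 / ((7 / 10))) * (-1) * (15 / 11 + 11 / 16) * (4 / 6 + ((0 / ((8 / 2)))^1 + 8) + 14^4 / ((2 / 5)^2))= -650094215 / 132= -4924956.17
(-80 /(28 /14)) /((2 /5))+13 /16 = -1587 /16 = -99.19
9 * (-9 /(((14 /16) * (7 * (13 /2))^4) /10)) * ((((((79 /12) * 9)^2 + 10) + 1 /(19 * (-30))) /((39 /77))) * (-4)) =101716604352 /16938015367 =6.01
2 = 2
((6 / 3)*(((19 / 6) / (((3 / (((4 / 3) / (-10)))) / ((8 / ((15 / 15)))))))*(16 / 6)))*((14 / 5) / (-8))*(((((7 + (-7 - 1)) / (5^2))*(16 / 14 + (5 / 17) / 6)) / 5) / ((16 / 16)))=-0.02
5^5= 3125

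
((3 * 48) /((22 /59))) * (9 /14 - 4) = -1296.47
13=13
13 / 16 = 0.81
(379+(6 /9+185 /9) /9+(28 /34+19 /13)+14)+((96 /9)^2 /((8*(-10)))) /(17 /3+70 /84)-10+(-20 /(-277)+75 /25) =9681534602 /24792885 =390.50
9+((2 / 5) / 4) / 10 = 901 / 100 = 9.01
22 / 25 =0.88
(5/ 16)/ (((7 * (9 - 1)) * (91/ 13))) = 5/ 6272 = 0.00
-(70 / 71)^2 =-4900 / 5041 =-0.97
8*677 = 5416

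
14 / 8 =7 / 4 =1.75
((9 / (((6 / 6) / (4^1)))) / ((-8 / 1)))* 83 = -373.50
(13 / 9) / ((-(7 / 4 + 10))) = -52 / 423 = -0.12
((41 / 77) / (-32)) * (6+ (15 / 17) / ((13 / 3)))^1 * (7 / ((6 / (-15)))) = 1.81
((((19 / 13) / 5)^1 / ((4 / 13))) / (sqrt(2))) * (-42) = -399 * sqrt(2) / 20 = -28.21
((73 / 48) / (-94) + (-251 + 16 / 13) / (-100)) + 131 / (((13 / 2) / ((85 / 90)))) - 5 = 72655873 / 4399200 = 16.52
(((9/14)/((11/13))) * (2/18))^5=371293/86617093024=0.00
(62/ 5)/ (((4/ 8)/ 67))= 8308/ 5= 1661.60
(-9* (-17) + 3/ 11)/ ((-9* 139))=-562/ 4587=-0.12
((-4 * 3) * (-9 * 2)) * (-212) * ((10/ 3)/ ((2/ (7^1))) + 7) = -854784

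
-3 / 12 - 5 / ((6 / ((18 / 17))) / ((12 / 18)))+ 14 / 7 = 79 / 68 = 1.16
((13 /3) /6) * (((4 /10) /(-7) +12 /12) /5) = 143 /1050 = 0.14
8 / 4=2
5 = 5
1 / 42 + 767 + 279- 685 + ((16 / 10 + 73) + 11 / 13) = 1191563 / 2730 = 436.47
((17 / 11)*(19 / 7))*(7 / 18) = 323 / 198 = 1.63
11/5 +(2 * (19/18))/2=293/90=3.26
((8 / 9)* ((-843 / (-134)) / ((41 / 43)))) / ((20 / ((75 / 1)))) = 60415 / 2747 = 21.99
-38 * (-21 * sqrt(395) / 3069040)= 399 * sqrt(395) / 1534520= 0.01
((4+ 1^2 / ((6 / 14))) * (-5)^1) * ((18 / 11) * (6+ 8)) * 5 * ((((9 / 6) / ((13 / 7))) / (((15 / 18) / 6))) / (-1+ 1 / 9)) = 3393495 / 143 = 23730.73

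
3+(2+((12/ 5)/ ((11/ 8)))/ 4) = 299/ 55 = 5.44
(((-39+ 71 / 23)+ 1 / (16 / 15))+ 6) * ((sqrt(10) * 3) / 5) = -31989 * sqrt(10) / 1840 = -54.98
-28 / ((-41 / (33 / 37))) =924 / 1517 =0.61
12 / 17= 0.71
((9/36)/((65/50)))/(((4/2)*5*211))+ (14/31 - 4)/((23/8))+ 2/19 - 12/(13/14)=-160665265/11433668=-14.05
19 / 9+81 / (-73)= 658 / 657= 1.00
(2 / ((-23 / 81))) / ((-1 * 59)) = 162 / 1357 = 0.12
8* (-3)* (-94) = 2256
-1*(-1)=1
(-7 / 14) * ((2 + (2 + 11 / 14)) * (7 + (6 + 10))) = -1541 / 28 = -55.04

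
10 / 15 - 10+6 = -10 / 3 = -3.33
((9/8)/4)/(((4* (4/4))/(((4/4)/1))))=9/128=0.07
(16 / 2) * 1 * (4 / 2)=16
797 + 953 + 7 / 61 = 106757 / 61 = 1750.11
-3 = -3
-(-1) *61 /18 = 61 /18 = 3.39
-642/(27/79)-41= -17275/9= -1919.44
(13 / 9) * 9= 13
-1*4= -4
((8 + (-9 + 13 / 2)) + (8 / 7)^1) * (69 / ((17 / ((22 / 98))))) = 70587 / 11662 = 6.05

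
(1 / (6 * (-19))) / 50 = -1 / 5700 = -0.00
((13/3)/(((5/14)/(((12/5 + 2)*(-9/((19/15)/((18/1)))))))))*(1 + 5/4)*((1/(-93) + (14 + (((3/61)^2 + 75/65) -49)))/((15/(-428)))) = -813114540764064/54791725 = -14840097.49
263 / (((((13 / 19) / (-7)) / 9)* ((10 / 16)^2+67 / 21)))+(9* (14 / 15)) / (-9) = -6347465726 / 938535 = -6763.16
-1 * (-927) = 927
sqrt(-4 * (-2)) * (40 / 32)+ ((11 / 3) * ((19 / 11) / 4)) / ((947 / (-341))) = 2.97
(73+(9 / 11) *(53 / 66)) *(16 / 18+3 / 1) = 623875 / 2178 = 286.44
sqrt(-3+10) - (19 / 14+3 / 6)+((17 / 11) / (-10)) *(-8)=-239 / 385+sqrt(7)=2.02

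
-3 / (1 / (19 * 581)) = -33117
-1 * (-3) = 3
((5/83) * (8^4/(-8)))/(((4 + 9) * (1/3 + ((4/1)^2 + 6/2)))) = -3840/31291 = -0.12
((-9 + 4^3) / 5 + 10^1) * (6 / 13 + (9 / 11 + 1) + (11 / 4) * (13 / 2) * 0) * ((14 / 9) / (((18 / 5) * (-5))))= -4.14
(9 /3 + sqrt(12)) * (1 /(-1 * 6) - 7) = -43 * sqrt(3) /3 - 43 /2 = -46.33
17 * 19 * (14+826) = 271320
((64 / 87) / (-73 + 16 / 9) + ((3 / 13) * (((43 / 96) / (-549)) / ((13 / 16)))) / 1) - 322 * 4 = -4442879106415 / 3449412018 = -1288.01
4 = 4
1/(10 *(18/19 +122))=19/23360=0.00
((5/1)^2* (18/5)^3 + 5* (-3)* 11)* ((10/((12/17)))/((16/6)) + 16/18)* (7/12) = 10432919/2880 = 3622.54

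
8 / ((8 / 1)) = 1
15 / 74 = 0.20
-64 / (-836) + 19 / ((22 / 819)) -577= 4955 / 38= 130.39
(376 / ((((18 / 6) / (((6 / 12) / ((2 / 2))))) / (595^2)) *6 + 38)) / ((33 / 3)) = 66556700 / 73991423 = 0.90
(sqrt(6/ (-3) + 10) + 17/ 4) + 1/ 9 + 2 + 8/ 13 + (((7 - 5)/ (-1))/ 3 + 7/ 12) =2*sqrt(2) + 1613/ 234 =9.72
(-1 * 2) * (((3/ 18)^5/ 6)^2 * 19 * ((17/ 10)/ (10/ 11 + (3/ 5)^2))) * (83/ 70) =-294899/ 10635758493696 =-0.00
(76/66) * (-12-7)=-21.88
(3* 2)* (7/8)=21/4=5.25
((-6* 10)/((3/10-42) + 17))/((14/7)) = 300/247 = 1.21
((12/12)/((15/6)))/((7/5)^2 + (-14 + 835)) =5/10287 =0.00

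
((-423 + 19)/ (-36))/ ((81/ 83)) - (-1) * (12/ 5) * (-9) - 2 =-44107/ 3645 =-12.10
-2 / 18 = -1 / 9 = -0.11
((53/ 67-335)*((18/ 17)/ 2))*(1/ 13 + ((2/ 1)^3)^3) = -1341571896/ 14807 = -90603.90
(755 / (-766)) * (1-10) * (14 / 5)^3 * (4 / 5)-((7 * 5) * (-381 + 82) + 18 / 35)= 3559118119 / 335125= 10620.27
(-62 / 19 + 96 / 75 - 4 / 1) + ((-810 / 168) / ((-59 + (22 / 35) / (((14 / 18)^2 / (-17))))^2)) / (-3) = -196506536308663 / 32844782137900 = -5.98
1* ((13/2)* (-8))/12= -13/3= -4.33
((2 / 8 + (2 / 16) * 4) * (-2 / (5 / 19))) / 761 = -57 / 7610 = -0.01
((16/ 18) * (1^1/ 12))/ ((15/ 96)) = 64/ 135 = 0.47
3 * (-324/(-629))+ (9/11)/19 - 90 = -11622681/131461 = -88.41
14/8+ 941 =3771/4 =942.75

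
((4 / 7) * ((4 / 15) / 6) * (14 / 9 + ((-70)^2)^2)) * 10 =493920032 / 81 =6097778.17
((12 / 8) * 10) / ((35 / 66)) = 198 / 7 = 28.29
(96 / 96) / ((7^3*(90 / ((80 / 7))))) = 8 / 21609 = 0.00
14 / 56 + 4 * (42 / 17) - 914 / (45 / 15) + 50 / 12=-19745 / 68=-290.37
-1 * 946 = -946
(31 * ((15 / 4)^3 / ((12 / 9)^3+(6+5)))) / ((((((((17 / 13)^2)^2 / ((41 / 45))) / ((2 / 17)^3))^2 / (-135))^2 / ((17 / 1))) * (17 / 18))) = 0.00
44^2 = 1936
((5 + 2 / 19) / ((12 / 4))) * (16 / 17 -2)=-582 / 323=-1.80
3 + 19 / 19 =4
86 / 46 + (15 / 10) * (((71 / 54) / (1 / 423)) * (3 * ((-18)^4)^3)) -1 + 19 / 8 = 532727792135042605653 / 184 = 2895259739864361987.24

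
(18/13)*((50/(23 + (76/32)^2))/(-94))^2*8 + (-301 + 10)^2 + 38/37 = 33590346009302895/396664388809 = 84682.03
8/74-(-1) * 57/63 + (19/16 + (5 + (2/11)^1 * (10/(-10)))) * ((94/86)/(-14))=6397663/11760672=0.54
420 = 420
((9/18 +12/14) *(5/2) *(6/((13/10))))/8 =1425/728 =1.96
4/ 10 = 2/ 5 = 0.40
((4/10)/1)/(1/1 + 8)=0.04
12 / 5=2.40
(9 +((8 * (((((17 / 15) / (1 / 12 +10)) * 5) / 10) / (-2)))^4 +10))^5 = 106946681087012958700992162254069697653729604830032707154030451 / 43162589615035964780701976809403343644943332672119140625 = 2477763.31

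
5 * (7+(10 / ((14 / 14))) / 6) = 130 / 3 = 43.33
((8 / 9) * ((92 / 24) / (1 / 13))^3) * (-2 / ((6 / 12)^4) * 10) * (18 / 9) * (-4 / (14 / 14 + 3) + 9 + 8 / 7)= -1094897623040 / 1701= -643678790.73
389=389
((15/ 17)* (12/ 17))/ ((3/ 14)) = 840/ 289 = 2.91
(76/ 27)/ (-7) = -76/ 189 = -0.40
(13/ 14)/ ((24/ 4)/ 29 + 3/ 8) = 1508/ 945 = 1.60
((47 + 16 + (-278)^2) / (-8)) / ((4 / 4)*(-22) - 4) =77347 / 208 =371.86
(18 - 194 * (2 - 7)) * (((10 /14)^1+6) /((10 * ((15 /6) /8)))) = 371488 /175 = 2122.79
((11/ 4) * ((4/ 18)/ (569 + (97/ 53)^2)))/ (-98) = -30899/ 2836035720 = -0.00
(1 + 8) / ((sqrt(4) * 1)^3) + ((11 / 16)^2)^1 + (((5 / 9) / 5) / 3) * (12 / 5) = 19429 / 11520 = 1.69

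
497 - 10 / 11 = 5457 / 11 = 496.09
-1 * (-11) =11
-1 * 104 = -104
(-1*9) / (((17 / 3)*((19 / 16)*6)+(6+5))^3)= -0.00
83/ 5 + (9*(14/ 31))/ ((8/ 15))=24.22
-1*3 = -3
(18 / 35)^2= 324 / 1225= 0.26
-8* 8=-64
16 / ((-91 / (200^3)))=-128000000 / 91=-1406593.41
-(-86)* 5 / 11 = 430 / 11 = 39.09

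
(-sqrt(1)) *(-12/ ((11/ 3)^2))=108/ 121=0.89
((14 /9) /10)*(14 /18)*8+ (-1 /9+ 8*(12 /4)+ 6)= 12497 /405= 30.86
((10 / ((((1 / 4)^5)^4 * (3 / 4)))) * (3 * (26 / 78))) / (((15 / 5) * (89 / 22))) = 967570232442880 / 801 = 1207952849491.74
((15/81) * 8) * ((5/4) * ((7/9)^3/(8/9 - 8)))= -8575/69984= -0.12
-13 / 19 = -0.68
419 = 419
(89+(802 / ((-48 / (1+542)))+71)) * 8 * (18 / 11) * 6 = -7700508 / 11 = -700046.18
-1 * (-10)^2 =-100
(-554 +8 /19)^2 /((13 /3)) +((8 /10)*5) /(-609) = 202117929176 /2858037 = 70719.14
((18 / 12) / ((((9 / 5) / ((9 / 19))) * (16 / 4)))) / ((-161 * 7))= -15 / 171304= -0.00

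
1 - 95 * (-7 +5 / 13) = 8183 / 13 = 629.46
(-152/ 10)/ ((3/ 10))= -152/ 3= -50.67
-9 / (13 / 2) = -18 / 13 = -1.38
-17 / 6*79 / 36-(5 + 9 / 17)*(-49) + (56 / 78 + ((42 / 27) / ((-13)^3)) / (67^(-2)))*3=2076079205 / 8067384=257.34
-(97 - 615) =518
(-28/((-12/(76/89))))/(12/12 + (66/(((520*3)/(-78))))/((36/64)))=-2660/6497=-0.41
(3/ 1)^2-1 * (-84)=93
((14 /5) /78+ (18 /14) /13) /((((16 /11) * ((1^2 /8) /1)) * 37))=1012 /50505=0.02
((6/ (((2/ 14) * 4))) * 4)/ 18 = 7/ 3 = 2.33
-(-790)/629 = 790/629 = 1.26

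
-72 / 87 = -24 / 29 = -0.83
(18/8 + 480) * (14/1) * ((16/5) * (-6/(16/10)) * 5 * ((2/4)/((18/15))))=-337575/2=-168787.50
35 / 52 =0.67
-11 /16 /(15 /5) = -11 /48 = -0.23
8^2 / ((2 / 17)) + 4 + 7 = 555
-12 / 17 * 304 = -3648 / 17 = -214.59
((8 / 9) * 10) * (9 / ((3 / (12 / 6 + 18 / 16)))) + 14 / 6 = 257 / 3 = 85.67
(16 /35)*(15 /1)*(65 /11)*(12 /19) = 25.59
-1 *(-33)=33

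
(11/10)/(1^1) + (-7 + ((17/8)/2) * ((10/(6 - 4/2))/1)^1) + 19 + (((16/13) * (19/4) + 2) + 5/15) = 149359/6240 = 23.94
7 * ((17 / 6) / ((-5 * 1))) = -119 / 30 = -3.97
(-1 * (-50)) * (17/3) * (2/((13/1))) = 1700/39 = 43.59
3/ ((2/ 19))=57/ 2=28.50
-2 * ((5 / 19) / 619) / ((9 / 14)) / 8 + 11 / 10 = 582082 / 529245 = 1.10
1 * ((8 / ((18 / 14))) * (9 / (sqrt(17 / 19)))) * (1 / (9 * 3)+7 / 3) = 3584 * sqrt(323) / 459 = 140.33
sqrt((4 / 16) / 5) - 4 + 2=-2 + sqrt(5) / 10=-1.78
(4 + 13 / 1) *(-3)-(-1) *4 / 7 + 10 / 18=-3142 / 63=-49.87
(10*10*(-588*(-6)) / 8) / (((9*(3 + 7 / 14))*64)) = 175 / 8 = 21.88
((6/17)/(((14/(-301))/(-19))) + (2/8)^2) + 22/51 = 118051/816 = 144.67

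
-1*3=-3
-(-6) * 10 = 60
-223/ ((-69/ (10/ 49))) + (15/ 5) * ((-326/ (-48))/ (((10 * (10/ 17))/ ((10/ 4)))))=10082351/ 1081920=9.32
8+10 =18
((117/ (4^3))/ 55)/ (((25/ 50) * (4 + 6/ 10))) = 117/ 8096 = 0.01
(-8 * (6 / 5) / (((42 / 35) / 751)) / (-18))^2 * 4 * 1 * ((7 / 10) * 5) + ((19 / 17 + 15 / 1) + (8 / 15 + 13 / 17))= 10738698947 / 6885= 1559723.88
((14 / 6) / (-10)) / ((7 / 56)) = -28 / 15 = -1.87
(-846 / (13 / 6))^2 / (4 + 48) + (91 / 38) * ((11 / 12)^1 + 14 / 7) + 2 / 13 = 2944450037 / 1001832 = 2939.07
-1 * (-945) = 945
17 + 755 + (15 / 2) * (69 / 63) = 10923 / 14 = 780.21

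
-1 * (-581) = 581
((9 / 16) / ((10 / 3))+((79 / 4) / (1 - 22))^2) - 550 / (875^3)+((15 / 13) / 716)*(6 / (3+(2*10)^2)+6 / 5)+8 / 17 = 187724929643842303 / 123034522747500000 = 1.53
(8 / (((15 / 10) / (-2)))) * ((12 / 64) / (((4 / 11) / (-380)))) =2090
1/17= 0.06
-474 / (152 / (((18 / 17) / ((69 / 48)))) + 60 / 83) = -1416312 / 618767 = -2.29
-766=-766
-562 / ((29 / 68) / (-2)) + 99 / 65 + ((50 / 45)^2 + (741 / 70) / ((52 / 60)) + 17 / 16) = 45344622067 / 17100720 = 2651.62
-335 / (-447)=335 / 447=0.75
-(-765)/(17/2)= 90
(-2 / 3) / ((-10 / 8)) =8 / 15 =0.53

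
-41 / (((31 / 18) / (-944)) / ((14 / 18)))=17479.23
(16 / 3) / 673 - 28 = -56516 / 2019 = -27.99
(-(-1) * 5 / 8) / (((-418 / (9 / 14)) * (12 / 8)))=-15 / 23408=-0.00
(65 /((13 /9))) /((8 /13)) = 585 /8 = 73.12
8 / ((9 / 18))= 16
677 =677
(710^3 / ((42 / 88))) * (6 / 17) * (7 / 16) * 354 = 696852717000 / 17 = 40991336294.12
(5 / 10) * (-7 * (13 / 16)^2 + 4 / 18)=-10135 / 4608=-2.20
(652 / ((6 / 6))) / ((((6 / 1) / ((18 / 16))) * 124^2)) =489 / 61504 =0.01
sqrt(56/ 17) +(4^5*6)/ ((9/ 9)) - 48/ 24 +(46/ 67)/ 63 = 2*sqrt(238)/ 17 +25925428/ 4221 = 6143.83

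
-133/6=-22.17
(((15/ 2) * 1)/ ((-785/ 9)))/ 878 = -27/ 275692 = -0.00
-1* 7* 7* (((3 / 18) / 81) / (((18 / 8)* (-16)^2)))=-0.00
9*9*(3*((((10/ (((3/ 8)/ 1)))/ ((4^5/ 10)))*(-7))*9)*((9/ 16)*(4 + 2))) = -13455.18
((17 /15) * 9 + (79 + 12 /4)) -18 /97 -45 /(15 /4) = 38807 /485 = 80.01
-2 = -2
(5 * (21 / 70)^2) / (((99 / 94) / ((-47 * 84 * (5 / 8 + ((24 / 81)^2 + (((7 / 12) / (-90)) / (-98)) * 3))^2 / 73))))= -17013783675779 / 1448353872000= -11.75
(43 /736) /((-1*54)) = -43 /39744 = -0.00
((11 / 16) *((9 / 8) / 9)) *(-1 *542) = -2981 / 64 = -46.58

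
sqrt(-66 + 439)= sqrt(373)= 19.31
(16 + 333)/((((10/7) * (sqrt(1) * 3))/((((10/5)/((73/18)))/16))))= 7329/2920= 2.51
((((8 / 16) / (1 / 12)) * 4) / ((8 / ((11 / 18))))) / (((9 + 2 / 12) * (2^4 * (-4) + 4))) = -0.00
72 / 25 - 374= -9278 / 25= -371.12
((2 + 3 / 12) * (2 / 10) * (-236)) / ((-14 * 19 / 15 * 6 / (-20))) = -2655 / 133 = -19.96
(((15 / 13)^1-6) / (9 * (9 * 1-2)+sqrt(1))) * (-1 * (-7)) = -441 / 832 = -0.53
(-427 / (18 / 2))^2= 182329 / 81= 2250.98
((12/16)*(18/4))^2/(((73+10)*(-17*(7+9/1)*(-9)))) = 81/1444864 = 0.00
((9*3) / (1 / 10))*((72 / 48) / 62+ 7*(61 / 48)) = 597285 / 248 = 2408.41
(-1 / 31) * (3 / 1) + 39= 1206 / 31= 38.90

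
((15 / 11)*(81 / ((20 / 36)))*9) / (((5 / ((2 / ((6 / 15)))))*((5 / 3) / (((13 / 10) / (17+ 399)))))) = 59049 / 17600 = 3.36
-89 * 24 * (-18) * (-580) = -22299840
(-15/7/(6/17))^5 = -4437053125/537824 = -8250.01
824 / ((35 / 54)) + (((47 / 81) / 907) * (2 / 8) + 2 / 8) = 6539261759 / 5142690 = 1271.56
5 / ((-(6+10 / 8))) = -20 / 29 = -0.69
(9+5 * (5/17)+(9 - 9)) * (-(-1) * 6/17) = 1068/289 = 3.70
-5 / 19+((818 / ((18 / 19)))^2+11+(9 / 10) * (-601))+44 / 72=5732826992 / 7695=745006.76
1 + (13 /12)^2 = 313 /144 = 2.17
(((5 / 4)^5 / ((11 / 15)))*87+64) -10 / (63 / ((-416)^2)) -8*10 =-19247460077 / 709632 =-27123.16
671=671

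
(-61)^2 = 3721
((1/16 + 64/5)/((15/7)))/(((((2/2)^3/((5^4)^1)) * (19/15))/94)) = 42317625/152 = 278405.43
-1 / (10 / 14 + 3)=-7 / 26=-0.27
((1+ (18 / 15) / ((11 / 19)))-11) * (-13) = 5668 / 55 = 103.05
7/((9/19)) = 133/9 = 14.78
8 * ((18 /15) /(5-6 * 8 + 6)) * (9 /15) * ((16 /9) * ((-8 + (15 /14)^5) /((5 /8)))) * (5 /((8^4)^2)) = 3543217 /4075415142400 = 0.00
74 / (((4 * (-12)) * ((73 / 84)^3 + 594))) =-913752 / 352455193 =-0.00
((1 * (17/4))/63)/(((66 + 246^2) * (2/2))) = 17/15266664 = 0.00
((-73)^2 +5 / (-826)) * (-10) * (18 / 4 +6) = -66026235 / 118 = -559544.36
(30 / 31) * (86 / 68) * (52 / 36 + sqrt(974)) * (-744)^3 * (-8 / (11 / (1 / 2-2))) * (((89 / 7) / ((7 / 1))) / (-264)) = 550779390720 / 100793 + 381308808960 * sqrt(974) / 100793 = 123530758.49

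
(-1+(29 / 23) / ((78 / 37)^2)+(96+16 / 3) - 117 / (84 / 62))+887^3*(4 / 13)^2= 4978241494133 / 75348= 66069988.51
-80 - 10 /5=-82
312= 312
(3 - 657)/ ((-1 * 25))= 654/ 25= 26.16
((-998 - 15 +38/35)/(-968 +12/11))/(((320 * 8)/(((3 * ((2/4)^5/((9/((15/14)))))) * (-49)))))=-389587/1742602240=-0.00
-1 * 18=-18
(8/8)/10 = 0.10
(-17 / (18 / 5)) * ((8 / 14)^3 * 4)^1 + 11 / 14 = -16909 / 6174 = -2.74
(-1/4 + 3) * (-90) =-247.50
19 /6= 3.17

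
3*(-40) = -120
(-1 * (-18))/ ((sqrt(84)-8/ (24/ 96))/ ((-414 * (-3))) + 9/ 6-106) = -2902278276/ 16853491957-44712 * sqrt(21)/ 16853491957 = -0.17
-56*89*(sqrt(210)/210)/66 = -178*sqrt(210)/495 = -5.21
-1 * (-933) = 933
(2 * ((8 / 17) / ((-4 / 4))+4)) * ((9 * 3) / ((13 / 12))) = 38880 / 221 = 175.93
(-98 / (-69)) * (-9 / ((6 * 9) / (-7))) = 343 / 207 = 1.66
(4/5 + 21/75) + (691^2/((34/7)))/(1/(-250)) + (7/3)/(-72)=-24576226.89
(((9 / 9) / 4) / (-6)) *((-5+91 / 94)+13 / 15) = 4463 / 33840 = 0.13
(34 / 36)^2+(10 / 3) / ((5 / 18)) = 4177 / 324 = 12.89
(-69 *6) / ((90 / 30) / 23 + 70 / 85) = -433.98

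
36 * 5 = 180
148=148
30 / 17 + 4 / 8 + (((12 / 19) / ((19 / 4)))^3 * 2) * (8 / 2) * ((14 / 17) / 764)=691909965019 / 305515951214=2.26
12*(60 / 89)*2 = 1440 / 89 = 16.18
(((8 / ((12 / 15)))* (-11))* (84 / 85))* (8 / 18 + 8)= -46816 / 51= -917.96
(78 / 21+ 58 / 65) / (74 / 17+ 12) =17816 / 63245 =0.28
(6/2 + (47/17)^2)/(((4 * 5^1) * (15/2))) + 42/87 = 348052/628575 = 0.55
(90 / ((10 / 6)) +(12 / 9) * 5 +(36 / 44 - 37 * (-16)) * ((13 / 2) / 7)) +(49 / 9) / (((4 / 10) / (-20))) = 469741 / 1386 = 338.92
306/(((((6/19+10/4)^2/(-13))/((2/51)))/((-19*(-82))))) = -350961312/11449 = -30654.32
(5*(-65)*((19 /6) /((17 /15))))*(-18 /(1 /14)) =228838.24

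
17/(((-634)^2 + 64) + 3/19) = 323/7638383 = 0.00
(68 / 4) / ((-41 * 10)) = -17 / 410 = -0.04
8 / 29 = 0.28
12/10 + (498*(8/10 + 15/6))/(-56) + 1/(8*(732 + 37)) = -3030227/107660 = -28.15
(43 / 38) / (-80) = -43 / 3040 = -0.01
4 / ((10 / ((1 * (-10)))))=-4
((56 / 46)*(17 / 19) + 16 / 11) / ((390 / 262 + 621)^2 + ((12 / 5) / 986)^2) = 106255305072275 / 16185720963458497506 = 0.00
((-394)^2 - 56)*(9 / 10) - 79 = 139583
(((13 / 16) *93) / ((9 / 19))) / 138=7657 / 6624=1.16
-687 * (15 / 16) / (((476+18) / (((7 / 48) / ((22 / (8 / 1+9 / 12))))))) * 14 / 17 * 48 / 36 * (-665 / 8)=68728625 / 9957376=6.90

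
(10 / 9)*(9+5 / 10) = 95 / 9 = 10.56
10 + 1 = 11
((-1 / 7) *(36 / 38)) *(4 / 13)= -72 / 1729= -0.04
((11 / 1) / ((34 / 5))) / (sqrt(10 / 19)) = 2.23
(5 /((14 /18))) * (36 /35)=324 /49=6.61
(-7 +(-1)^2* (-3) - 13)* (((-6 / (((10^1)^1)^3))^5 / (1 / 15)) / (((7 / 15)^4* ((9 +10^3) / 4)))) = 1358127 / 6056522500000000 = 0.00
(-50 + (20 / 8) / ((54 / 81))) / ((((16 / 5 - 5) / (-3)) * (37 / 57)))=-118.75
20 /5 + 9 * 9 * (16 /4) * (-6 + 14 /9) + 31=-1405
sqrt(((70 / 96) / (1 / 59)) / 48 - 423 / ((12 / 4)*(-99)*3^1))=sqrt(382217) / 528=1.17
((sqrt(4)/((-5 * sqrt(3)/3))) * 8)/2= -8 * sqrt(3)/5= -2.77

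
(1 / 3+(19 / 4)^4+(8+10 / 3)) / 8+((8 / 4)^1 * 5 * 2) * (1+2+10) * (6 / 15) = 1038899 / 6144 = 169.09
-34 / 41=-0.83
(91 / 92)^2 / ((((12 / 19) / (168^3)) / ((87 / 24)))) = 14085459297 / 529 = 26626577.12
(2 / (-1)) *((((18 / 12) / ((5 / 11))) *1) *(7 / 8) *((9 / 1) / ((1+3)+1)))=-2079 / 200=-10.40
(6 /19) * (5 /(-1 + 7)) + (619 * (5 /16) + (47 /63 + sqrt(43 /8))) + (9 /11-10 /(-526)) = sqrt(86) /4 + 10820042543 /55406736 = 197.60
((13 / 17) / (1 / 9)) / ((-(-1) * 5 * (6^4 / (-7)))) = -91 / 12240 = -0.01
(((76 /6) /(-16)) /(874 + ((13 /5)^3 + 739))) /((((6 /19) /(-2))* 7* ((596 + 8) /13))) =586625 /62046677952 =0.00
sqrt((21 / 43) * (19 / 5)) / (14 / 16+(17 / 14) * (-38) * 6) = -56 * sqrt(85785) / 3322825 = -0.00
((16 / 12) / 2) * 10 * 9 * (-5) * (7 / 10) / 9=-70 / 3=-23.33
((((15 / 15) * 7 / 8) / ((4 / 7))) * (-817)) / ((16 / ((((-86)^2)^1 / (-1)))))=74021017 / 128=578289.20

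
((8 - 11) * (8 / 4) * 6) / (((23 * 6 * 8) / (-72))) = 54 / 23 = 2.35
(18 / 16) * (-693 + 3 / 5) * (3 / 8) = -46737 / 160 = -292.11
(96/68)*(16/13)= 384/221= 1.74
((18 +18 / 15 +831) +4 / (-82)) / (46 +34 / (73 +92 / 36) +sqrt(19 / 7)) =4533397372 / 247381167 - 13942480*sqrt(133) / 247381167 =17.68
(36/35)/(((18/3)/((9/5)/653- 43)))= -842316/114275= -7.37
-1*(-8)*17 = 136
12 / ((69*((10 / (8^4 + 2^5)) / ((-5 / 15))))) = -23.93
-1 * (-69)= 69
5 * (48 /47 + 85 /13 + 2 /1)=29205 /611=47.80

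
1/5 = 0.20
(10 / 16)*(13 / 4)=2.03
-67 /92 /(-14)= 67 /1288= 0.05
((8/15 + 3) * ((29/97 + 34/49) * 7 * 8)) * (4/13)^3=3283456/573755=5.72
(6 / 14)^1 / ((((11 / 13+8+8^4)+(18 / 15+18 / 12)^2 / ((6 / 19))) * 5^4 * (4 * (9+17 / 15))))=117 / 28548771860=0.00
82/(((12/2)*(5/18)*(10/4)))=492/25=19.68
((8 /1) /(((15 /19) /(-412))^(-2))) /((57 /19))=75 /7659698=0.00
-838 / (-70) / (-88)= -419 / 3080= -0.14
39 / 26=3 / 2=1.50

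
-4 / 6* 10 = -20 / 3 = -6.67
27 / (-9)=-3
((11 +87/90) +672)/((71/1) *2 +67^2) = 20519/138930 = 0.15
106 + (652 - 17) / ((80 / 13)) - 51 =2531 / 16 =158.19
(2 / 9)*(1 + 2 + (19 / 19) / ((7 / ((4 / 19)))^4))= 1877404838 / 2816106489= 0.67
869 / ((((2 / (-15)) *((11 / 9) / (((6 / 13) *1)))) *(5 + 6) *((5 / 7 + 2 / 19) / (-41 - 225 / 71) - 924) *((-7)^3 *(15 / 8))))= -20749824 / 55111778293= -0.00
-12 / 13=-0.92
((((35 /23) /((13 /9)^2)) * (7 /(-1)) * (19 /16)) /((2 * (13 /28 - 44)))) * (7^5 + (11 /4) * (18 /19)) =88734039975 /75812048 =1170.45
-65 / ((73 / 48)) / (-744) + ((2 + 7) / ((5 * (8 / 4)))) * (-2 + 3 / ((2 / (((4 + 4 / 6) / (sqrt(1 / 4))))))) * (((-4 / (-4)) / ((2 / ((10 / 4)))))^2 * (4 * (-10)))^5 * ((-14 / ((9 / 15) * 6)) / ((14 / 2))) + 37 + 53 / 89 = 18439361693602713 / 3222512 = 5722045936.09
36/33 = 12/11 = 1.09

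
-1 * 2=-2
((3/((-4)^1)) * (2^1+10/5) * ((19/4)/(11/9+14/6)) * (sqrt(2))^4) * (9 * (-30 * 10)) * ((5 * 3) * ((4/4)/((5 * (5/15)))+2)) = 13504725/8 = 1688090.62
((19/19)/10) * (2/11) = 1/55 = 0.02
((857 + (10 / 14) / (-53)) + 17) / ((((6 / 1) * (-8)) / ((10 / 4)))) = -540415 / 11872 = -45.52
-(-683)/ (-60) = -683/ 60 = -11.38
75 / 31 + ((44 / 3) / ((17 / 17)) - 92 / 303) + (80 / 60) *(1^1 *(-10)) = 10799 / 3131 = 3.45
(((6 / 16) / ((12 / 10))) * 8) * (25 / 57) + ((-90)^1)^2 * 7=6463925 / 114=56701.10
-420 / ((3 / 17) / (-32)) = 76160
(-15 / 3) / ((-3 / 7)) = 35 / 3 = 11.67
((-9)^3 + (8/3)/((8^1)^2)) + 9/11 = -192229/264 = -728.14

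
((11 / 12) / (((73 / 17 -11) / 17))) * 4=-3179 / 342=-9.30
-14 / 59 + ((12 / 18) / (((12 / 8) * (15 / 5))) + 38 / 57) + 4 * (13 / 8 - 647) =-8222819 / 3186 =-2580.92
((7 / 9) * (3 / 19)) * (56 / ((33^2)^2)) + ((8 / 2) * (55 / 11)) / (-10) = -135194602 / 67597497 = -2.00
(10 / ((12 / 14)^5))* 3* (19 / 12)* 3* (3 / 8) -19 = 1334009 / 13824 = 96.50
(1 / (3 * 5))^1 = 1 / 15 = 0.07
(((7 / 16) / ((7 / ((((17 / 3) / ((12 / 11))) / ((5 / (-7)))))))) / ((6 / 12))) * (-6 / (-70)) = -187 / 2400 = -0.08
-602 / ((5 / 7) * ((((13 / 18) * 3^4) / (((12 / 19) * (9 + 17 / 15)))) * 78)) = -134848 / 114075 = -1.18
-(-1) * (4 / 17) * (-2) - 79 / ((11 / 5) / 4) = -26948 / 187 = -144.11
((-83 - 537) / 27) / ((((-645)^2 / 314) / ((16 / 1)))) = -622976 / 2246535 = -0.28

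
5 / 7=0.71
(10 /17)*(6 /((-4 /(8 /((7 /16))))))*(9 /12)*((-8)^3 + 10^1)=722880 /119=6074.62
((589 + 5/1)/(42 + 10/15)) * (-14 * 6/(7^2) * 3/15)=-2673/560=-4.77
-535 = -535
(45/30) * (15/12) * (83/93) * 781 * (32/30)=129646/93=1394.04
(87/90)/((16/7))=203/480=0.42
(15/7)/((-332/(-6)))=45/1162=0.04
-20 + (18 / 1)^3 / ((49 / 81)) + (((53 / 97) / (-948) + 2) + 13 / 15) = 72270126713 / 7509740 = 9623.52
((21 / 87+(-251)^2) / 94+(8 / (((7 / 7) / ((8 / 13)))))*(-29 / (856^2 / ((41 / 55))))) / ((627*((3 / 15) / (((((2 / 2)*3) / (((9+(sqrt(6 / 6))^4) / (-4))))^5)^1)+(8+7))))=1020168732197664 / 14238894837921325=0.07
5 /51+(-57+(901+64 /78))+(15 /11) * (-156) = 1536857 /2431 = 632.19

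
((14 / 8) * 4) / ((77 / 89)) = 89 / 11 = 8.09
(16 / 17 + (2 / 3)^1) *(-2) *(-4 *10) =6560 / 51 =128.63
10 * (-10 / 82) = -50 / 41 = -1.22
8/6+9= 10.33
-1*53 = -53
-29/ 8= -3.62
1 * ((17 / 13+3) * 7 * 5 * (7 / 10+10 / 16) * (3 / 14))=42.81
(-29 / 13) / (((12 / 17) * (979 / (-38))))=9367 / 76362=0.12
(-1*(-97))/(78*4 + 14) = 97/326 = 0.30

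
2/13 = 0.15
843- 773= 70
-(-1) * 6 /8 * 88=66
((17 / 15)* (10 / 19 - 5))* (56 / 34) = -476 / 57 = -8.35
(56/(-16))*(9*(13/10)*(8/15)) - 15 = -921/25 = -36.84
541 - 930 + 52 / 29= -11229 / 29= -387.21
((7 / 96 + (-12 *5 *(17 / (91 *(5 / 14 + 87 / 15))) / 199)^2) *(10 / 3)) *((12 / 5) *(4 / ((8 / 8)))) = 8712516010063 / 3729654930027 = 2.34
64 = 64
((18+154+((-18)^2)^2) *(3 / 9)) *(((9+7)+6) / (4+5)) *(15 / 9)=11566280 / 81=142793.58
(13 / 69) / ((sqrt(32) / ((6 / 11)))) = 13*sqrt(2) / 1012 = 0.02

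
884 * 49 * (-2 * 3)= -259896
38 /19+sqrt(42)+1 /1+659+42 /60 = sqrt(42)+6627 /10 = 669.18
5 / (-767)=-0.01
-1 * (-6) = 6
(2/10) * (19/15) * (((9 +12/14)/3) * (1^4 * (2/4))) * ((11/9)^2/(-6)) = -0.10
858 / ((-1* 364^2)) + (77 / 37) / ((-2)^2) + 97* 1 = 18386421 / 188552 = 97.51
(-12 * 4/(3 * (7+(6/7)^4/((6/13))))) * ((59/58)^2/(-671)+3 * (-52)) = 676378113236/2213792053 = 305.53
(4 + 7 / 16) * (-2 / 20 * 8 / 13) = -71 / 260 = -0.27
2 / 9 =0.22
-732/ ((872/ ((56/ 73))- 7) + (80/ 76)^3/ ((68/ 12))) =-49789481/ 76855377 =-0.65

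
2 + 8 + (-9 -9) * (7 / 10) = -13 / 5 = -2.60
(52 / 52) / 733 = 1 / 733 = 0.00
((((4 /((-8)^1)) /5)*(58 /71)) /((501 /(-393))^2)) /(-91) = 0.00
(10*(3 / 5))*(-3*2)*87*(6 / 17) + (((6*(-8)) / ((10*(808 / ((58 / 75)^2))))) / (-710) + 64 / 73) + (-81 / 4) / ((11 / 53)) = -1202.10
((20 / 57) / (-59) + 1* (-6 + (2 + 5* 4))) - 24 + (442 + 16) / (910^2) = -11147112073 / 1392450150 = -8.01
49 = 49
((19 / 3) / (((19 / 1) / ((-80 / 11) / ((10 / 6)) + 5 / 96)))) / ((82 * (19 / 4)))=-4553 / 1233936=-0.00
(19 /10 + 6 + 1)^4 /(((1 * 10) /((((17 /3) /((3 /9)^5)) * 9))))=777564592713 /100000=7775645.93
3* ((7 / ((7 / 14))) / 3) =14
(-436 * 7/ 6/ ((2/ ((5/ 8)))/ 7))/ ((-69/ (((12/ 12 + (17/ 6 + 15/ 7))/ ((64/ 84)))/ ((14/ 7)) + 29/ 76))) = 139747265/ 2013696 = 69.40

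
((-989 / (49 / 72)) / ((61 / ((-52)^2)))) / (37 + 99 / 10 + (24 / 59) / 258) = -1628300993280 / 1185530059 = -1373.48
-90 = -90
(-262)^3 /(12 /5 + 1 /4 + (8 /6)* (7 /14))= -1079083680 /199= -5422531.06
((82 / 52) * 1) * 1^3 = 41 / 26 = 1.58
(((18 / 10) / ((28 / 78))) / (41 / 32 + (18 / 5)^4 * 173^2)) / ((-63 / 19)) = -1482000 / 4926385527497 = -0.00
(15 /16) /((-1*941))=-15 /15056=-0.00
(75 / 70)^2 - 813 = -811.85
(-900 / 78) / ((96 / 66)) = -825 / 104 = -7.93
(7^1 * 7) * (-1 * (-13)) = 637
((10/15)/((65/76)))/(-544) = -19/13260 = -0.00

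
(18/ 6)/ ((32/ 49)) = 147/ 32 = 4.59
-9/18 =-1/2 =-0.50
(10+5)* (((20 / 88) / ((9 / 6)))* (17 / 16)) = 425 / 176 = 2.41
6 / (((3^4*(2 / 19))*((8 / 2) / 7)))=133 / 108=1.23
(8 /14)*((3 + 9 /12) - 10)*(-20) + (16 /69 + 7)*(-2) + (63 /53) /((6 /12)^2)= 1579958 /25599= 61.72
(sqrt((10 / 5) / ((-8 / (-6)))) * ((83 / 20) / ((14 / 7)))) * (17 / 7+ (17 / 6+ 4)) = 32287 * sqrt(6) / 3360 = 23.54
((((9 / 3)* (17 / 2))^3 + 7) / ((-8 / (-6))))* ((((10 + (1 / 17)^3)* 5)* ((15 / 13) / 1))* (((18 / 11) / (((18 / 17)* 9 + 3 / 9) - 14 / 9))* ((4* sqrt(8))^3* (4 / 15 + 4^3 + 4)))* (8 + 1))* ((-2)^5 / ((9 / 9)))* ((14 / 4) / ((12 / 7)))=-305269186896667607040* sqrt(2) / 52526617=-8218991607319.28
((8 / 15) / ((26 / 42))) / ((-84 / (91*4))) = -56 / 15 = -3.73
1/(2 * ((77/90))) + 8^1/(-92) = 881/1771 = 0.50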